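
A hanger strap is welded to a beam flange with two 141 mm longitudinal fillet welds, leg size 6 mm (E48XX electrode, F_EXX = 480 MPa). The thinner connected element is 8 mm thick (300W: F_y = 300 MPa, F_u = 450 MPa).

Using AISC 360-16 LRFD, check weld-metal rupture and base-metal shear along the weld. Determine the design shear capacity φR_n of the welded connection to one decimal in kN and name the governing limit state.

Weld metal: throat = 0.707×6 = 4.242 mm, L = 2×141 = 282 mm. φR_n = 0.75 × 0.6 × 480 × 4.242 × 282 = 258.4 kN.
Base metal shear (8 mm plate): yield φR_n = 1.0×0.6×300×8×282 = 406.1 kN; rupture φR_n = 0.75×0.6×450×8×282 = 456.8 kN; take 406.1 kN (yield).
Governing: min(258.4, 406.1) = 258.4 kN → weld metal.

258.4 kN (weld metal governs)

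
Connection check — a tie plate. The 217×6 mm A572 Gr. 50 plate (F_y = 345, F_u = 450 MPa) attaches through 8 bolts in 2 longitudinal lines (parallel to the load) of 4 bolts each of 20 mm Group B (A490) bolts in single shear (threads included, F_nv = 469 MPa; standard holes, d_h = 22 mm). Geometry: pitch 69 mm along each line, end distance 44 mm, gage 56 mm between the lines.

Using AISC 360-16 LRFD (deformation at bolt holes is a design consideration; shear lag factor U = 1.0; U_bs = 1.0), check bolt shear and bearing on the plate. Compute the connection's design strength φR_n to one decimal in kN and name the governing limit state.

Bolt shear: A_b = π(20)²/4 = 314.16 mm². φR_n = 0.75 × 469 × 314.16 × 8 × 1 = 884.0 kN.
Bearing (6 mm plate, F_u = 450 MPa): end bolts L_c = 44 − 22/2 = 33, R_n = min(1.2×33×6×450, 2.4×20×6×450) = 106.92 kN/bolt; interior L_c = 69 − 22 = 47, R_n = 129.6 kN/bolt. φR_n = 0.75 × (2×106.92 + 6×129.6) = 743.6 kN.
Governing: min(884.0, 743.6) = 743.6 kN → bearing.

743.6 kN (bearing governs)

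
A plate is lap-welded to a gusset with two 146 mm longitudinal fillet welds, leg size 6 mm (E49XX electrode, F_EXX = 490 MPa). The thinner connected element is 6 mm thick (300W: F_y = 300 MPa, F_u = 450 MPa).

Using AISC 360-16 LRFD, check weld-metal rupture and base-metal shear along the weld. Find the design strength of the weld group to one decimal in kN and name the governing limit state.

Weld metal: throat = 0.707×6 = 4.242 mm, L = 2×146 = 292 mm. φR_n = 0.75 × 0.6 × 490 × 4.242 × 292 = 273.1 kN.
Base metal shear (6 mm plate): yield φR_n = 1.0×0.6×300×6×292 = 315.4 kN; rupture φR_n = 0.75×0.6×450×6×292 = 354.8 kN; take 315.4 kN (yield).
Governing: min(273.1, 315.4) = 273.1 kN → weld metal.

273.1 kN (weld metal governs)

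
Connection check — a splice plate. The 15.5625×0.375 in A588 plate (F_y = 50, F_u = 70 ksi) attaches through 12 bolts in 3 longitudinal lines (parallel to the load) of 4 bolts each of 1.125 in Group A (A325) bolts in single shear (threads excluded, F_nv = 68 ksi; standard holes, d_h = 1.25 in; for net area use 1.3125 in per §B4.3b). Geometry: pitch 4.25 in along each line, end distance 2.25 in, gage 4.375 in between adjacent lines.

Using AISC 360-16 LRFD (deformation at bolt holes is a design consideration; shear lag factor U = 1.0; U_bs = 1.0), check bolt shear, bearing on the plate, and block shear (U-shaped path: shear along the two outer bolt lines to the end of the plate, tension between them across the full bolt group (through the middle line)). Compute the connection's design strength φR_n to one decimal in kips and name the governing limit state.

366.4 kips (block shear governs)

Bolt shear: A_b = π(1.125)²/4 = 0.99402 in². φR_n = 0.75 × 68 × 0.99402 × 12 × 1 = 608.3 kips.
Bearing (0.375 in plate, F_u = 70 ksi): end bolts L_c = 2.25 − 1.25/2 = 1.625, R_n = min(1.2×1.625×0.375×70, 2.4×1.125×0.375×70) = 51.188 kips/bolt; interior L_c = 4.25 − 1.25 = 3, R_n = 70.875 kips/bolt. φR_n = 0.75 × (3×51.188 + 9×70.875) = 593.6 kips.
Block shear: shear path 2×[2.25+3×4.25] = 2×15 in, A_gv = 11.25, A_nv = 2×(15 − 3.5×1.3125)×0.375 = 7.8047 in²; tension across gage: (8.75 − 2×1.3125)×0.375 = 2.2969 in². R_n = min(0.6×70×7.8047, 0.6×50×11.25) + 1.0×70×2.2969 = min(327.8, 337.5) + 160.78 = 488.58 kips. φR_n = 0.75 × 488.58 = 366.4 kips.
Governing: min(608.3, 593.6, 366.4) = 366.4 kips → block shear.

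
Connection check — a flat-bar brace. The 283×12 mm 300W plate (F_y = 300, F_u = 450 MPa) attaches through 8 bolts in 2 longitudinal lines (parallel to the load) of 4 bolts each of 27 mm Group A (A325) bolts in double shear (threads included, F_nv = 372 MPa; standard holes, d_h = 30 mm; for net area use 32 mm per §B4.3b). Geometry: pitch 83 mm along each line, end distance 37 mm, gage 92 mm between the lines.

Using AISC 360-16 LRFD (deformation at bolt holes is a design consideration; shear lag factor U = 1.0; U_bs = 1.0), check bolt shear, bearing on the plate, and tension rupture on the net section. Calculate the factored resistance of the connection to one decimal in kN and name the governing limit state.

Bolt shear: A_b = π(27)²/4 = 572.56 mm². φR_n = 0.75 × 372 × 572.56 × 8 × 2 = 2555.9 kN.
Bearing (12 mm plate, F_u = 450 MPa): end bolts L_c = 37 − 30/2 = 22, R_n = min(1.2×22×12×450, 2.4×27×12×450) = 142.56 kN/bolt; interior L_c = 83 − 30 = 53, R_n = 343.44 kN/bolt. φR_n = 0.75 × (2×142.56 + 6×343.44) = 1759.3 kN.
Tension rupture (net): A_n = (283 − 2×32)×12 = 2628 mm² (U = 1.0, A_e = A_n). φR_n = 0.75 × 450 × 2628 = 887.0 kN.
Governing: min(2555.9, 1759.3, 887.0) = 887.0 kN → net-section rupture.

887.0 kN (net-section rupture governs)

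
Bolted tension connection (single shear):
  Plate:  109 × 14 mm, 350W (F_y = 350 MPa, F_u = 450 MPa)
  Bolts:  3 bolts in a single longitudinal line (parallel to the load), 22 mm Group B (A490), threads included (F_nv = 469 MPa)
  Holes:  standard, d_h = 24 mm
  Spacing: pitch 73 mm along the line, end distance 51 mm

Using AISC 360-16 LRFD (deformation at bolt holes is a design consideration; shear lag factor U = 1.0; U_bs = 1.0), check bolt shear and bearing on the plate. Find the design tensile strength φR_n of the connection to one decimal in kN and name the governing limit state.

401.1 kN (bolt shear governs)

Bolt shear: A_b = π(22)²/4 = 380.13 mm². φR_n = 0.75 × 469 × 380.13 × 3 × 1 = 401.1 kN.
Bearing (14 mm plate, F_u = 450 MPa): end bolts L_c = 51 − 24/2 = 39, R_n = min(1.2×39×14×450, 2.4×22×14×450) = 294.84 kN/bolt; interior L_c = 73 − 24 = 49, R_n = 332.64 kN/bolt. φR_n = 0.75 × (1×294.84 + 2×332.64) = 720.1 kN.
Governing: min(401.1, 720.1) = 401.1 kN → bolt shear.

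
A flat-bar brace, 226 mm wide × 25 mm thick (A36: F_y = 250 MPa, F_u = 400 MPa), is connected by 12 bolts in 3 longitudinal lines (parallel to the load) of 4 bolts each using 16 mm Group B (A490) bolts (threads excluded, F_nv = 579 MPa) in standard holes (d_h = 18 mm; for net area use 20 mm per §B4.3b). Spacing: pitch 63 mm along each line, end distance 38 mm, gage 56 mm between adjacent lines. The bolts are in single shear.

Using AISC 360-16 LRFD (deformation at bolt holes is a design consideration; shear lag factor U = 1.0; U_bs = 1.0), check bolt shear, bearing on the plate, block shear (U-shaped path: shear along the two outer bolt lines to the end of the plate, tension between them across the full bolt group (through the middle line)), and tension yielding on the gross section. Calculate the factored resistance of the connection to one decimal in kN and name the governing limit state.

1047.7 kN (bolt shear governs)

Bolt shear: A_b = π(16)²/4 = 201.06 mm². φR_n = 0.75 × 579 × 201.06 × 12 × 1 = 1047.7 kN.
Bearing (25 mm plate, F_u = 400 MPa): end bolts L_c = 38 − 18/2 = 29, R_n = min(1.2×29×25×400, 2.4×16×25×400) = 348 kN/bolt; interior L_c = 63 − 18 = 45, R_n = 384 kN/bolt. φR_n = 0.75 × (3×348 + 9×384) = 3375.0 kN.
Block shear: shear path 2×[38+3×63] = 2×227 mm, A_gv = 11350, A_nv = 2×(227 − 3.5×20)×25 = 7850 mm²; tension across gage: (112 − 2×20)×25 = 1800 mm². R_n = min(0.6×400×7850, 0.6×250×11350) + 1.0×400×1800 = min(1884, 1702.5) + 720 = 2422.5 kN. φR_n = 0.75 × 2422.5 = 1816.9 kN.
Tension yield (gross): A_g = 226×25 = 5650 mm². φR_n = 0.90 × 250 × 5650 = 1271.3 kN.
Governing: min(1047.7, 3375.0, 1816.9, 1271.3) = 1047.7 kN → bolt shear.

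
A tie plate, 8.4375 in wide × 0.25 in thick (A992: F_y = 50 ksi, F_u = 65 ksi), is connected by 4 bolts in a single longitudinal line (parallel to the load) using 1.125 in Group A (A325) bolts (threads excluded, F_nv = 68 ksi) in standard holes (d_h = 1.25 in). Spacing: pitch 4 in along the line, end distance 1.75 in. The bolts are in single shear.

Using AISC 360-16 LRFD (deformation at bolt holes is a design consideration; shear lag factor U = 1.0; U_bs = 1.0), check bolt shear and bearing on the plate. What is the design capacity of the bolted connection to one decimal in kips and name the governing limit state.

Bolt shear: A_b = π(1.125)²/4 = 0.99402 in². φR_n = 0.75 × 68 × 0.99402 × 4 × 1 = 202.8 kips.
Bearing (0.25 in plate, F_u = 65 ksi): end bolts L_c = 1.75 − 1.25/2 = 1.125, R_n = min(1.2×1.125×0.25×65, 2.4×1.125×0.25×65) = 21.938 kips/bolt; interior L_c = 4 − 1.25 = 2.75, R_n = 43.875 kips/bolt. φR_n = 0.75 × (1×21.938 + 3×43.875) = 115.2 kips.
Governing: min(202.8, 115.2) = 115.2 kips → bearing.

115.2 kips (bearing governs)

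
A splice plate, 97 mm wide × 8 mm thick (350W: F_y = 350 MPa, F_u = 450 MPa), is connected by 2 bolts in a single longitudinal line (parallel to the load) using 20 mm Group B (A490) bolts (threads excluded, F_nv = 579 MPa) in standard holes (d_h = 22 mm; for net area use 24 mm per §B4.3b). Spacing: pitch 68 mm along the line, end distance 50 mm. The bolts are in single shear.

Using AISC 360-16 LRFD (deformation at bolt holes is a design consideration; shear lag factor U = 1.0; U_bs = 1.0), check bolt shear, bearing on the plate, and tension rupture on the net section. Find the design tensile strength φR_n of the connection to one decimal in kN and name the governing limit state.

197.1 kN (net-section rupture governs)

Bolt shear: A_b = π(20)²/4 = 314.16 mm². φR_n = 0.75 × 579 × 314.16 × 2 × 1 = 272.8 kN.
Bearing (8 mm plate, F_u = 450 MPa): end bolts L_c = 50 − 22/2 = 39, R_n = min(1.2×39×8×450, 2.4×20×8×450) = 168.48 kN/bolt; interior L_c = 68 − 22 = 46, R_n = 172.8 kN/bolt. φR_n = 0.75 × (1×168.48 + 1×172.8) = 256.0 kN.
Tension rupture (net): A_n = (97 − 1×24)×8 = 584 mm² (U = 1.0, A_e = A_n). φR_n = 0.75 × 450 × 584 = 197.1 kN.
Governing: min(272.8, 256.0, 197.1) = 197.1 kN → net-section rupture.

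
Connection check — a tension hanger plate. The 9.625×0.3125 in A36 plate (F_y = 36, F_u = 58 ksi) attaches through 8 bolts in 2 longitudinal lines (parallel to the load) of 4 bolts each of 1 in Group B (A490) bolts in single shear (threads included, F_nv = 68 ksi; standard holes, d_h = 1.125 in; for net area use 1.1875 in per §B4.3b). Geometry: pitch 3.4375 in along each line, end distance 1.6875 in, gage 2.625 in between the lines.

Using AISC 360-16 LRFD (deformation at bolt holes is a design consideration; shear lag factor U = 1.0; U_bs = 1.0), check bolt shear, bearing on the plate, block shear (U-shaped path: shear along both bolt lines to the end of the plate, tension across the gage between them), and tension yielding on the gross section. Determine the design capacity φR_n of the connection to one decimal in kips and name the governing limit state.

97.5 kips (gross-section yield governs)

Bolt shear: A_b = π(1)²/4 = 0.7854 in². φR_n = 0.75 × 68 × 0.7854 × 8 × 1 = 320.4 kips.
Bearing (0.3125 in plate, F_u = 58 ksi): end bolts L_c = 1.6875 − 1.125/2 = 1.125, R_n = min(1.2×1.125×0.3125×58, 2.4×1×0.3125×58) = 24.469 kips/bolt; interior L_c = 3.4375 − 1.125 = 2.3125, R_n = 43.5 kips/bolt. φR_n = 0.75 × (2×24.469 + 6×43.5) = 232.5 kips.
Block shear: shear path 2×[1.6875+3×3.4375] = 2×12 in, A_gv = 7.5, A_nv = 2×(12 − 3.5×1.1875)×0.3125 = 4.9023 in²; tension across gage: (2.625 − 1×1.1875)×0.3125 = 0.44922 in². R_n = min(0.6×58×4.9023, 0.6×36×7.5) + 1.0×58×0.44922 = min(170.6, 162) + 26.055 = 188.06 kips. φR_n = 0.75 × 188.06 = 141.0 kips.
Tension yield (gross): A_g = 9.625×0.3125 = 3.0078 in². φR_n = 0.90 × 36 × 3.0078 = 97.5 kips.
Governing: min(320.4, 232.5, 141.0, 97.5) = 97.5 kips → gross-section yield.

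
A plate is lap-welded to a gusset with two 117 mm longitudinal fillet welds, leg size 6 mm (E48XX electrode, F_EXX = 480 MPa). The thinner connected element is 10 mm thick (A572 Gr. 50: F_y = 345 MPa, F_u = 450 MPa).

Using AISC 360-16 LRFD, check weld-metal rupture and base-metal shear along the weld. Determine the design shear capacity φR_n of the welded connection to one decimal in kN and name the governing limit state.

214.4 kN (weld metal governs)

Weld metal: throat = 0.707×6 = 4.242 mm, L = 2×117 = 234 mm. φR_n = 0.75 × 0.6 × 480 × 4.242 × 234 = 214.4 kN.
Base metal shear (10 mm plate): yield φR_n = 1.0×0.6×345×10×234 = 484.4 kN; rupture φR_n = 0.75×0.6×450×10×234 = 473.9 kN; take 473.9 kN (rupture).
Governing: min(214.4, 473.9) = 214.4 kN → weld metal.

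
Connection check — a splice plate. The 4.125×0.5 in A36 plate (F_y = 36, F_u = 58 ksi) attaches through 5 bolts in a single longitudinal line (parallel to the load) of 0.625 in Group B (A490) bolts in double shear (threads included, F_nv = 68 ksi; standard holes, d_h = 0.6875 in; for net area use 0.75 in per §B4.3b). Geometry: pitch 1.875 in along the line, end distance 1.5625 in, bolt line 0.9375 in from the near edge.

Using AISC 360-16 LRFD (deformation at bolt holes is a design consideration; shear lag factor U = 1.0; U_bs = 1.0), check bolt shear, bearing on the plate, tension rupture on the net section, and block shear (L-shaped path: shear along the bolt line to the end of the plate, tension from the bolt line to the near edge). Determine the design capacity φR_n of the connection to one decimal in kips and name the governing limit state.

Bolt shear: A_b = π(0.625)²/4 = 0.3068 in². φR_n = 0.75 × 68 × 0.3068 × 5 × 2 = 156.5 kips.
Bearing (0.5 in plate, F_u = 58 ksi): end bolts L_c = 1.5625 − 0.6875/2 = 1.21875, R_n = min(1.2×1.21875×0.5×58, 2.4×0.625×0.5×58) = 42.413 kips/bolt; interior L_c = 1.875 − 0.6875 = 1.1875, R_n = 41.325 kips/bolt. φR_n = 0.75 × (1×42.413 + 4×41.325) = 155.8 kips.
Tension rupture (net): A_n = (4.125 − 1×0.75)×0.5 = 1.6875 in² (U = 1.0, A_e = A_n). φR_n = 0.75 × 58 × 1.6875 = 73.4 kips.
Block shear: shear path 1×[1.5625+4×1.875] = 1×9.0625 in, A_gv = 4.5313, A_nv = 1×(9.0625 − 4.5×0.75)×0.5 = 2.8438 in²; tension to near edge: (0.9375 − 0.5×0.75)×0.5 = 0.28125 in². R_n = min(0.6×58×2.8438, 0.6×36×4.5313) + 1.0×58×0.28125 = min(98.964, 97.876) + 16.313 = 114.19 kips. φR_n = 0.75 × 114.19 = 85.6 kips.
Governing: min(156.5, 155.8, 73.4, 85.6) = 73.4 kips → net-section rupture.

73.4 kips (net-section rupture governs)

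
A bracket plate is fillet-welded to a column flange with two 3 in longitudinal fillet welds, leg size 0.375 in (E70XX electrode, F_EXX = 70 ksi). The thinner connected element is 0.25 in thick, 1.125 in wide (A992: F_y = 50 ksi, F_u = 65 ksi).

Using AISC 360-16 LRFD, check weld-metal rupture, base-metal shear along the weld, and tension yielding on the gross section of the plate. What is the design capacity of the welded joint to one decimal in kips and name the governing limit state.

12.7 kips (gross-section yield governs)

Weld metal: throat = 0.707×0.375 = 0.26513 in, L = 2×3 = 6 in. φR_n = 0.75 × 0.6 × 70 × 0.26513 × 6 = 50.1 kips.
Base metal shear (0.25 in plate): yield φR_n = 1.0×0.6×50×0.25×6 = 45.0 kips; rupture φR_n = 0.75×0.6×65×0.25×6 = 43.9 kips; take 43.9 kips (rupture).
Tension yield (gross): A_g = 1.125×0.25 = 0.28125 in². φR_n = 0.90 × 50 × 0.28125 = 12.7 kips.
Governing: min(50.1, 43.9, 12.7) = 12.7 kips → gross-section yield.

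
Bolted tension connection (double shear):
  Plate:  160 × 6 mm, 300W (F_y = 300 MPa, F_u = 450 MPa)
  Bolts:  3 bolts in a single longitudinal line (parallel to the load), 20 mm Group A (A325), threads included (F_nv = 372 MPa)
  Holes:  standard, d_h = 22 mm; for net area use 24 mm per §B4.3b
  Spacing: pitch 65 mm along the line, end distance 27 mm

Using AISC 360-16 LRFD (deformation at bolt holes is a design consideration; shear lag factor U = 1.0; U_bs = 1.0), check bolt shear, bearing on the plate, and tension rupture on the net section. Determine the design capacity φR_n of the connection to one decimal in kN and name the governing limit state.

233.3 kN (bearing governs)

Bolt shear: A_b = π(20)²/4 = 314.16 mm². φR_n = 0.75 × 372 × 314.16 × 3 × 2 = 525.9 kN.
Bearing (6 mm plate, F_u = 450 MPa): end bolts L_c = 27 − 22/2 = 16, R_n = min(1.2×16×6×450, 2.4×20×6×450) = 51.84 kN/bolt; interior L_c = 65 − 22 = 43, R_n = 129.6 kN/bolt. φR_n = 0.75 × (1×51.84 + 2×129.6) = 233.3 kN.
Tension rupture (net): A_n = (160 − 1×24)×6 = 816 mm² (U = 1.0, A_e = A_n). φR_n = 0.75 × 450 × 816 = 275.4 kN.
Governing: min(525.9, 233.3, 275.4) = 233.3 kN → bearing.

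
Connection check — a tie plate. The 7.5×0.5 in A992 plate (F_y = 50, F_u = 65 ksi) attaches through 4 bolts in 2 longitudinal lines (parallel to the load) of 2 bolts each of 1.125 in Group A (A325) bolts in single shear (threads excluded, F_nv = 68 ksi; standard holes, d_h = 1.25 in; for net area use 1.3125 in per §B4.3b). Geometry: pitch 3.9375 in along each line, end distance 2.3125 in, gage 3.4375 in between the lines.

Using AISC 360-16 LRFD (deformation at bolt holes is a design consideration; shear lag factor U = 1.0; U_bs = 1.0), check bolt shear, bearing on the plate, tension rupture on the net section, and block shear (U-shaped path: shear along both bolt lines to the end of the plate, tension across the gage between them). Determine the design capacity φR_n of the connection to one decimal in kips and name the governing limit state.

118.8 kips (net-section rupture governs)

Bolt shear: A_b = π(1.125)²/4 = 0.99402 in². φR_n = 0.75 × 68 × 0.99402 × 4 × 1 = 202.8 kips.
Bearing (0.5 in plate, F_u = 65 ksi): end bolts L_c = 2.3125 − 1.25/2 = 1.6875, R_n = min(1.2×1.6875×0.5×65, 2.4×1.125×0.5×65) = 65.813 kips/bolt; interior L_c = 3.9375 − 1.25 = 2.6875, R_n = 87.75 kips/bolt. φR_n = 0.75 × (2×65.813 + 2×87.75) = 230.3 kips.
Tension rupture (net): A_n = (7.5 − 2×1.3125)×0.5 = 2.4375 in² (U = 1.0, A_e = A_n). φR_n = 0.75 × 65 × 2.4375 = 118.8 kips.
Block shear: shear path 2×[2.3125+1×3.9375] = 2×6.25 in, A_gv = 6.25, A_nv = 2×(6.25 − 1.5×1.3125)×0.5 = 4.2813 in²; tension across gage: (3.4375 − 1×1.3125)×0.5 = 1.0625 in². R_n = min(0.6×65×4.2813, 0.6×50×6.25) + 1.0×65×1.0625 = min(166.97, 187.5) + 69.063 = 236.03 kips. φR_n = 0.75 × 236.03 = 177.0 kips.
Governing: min(202.8, 230.3, 118.8, 177.0) = 118.8 kips → net-section rupture.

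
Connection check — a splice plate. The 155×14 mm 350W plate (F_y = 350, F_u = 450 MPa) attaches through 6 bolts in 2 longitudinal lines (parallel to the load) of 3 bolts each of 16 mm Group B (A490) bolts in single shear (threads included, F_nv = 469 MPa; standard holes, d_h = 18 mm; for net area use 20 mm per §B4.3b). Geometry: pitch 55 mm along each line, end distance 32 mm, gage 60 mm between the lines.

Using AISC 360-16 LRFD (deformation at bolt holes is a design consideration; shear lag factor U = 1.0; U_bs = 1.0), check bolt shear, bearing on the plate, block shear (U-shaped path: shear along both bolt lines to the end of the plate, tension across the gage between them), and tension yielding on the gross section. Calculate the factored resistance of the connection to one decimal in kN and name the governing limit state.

424.3 kN (bolt shear governs)

Bolt shear: A_b = π(16)²/4 = 201.06 mm². φR_n = 0.75 × 469 × 201.06 × 6 × 1 = 424.3 kN.
Bearing (14 mm plate, F_u = 450 MPa): end bolts L_c = 32 − 18/2 = 23, R_n = min(1.2×23×14×450, 2.4×16×14×450) = 173.88 kN/bolt; interior L_c = 55 − 18 = 37, R_n = 241.92 kN/bolt. φR_n = 0.75 × (2×173.88 + 4×241.92) = 986.6 kN.
Block shear: shear path 2×[32+2×55] = 2×142 mm, A_gv = 3976, A_nv = 2×(142 − 2.5×20)×14 = 2576 mm²; tension across gage: (60 − 1×20)×14 = 560 mm². R_n = min(0.6×450×2576, 0.6×350×3976) + 1.0×450×560 = min(695.52, 834.96) + 252 = 947.52 kN. φR_n = 0.75 × 947.52 = 710.6 kN.
Tension yield (gross): A_g = 155×14 = 2170 mm². φR_n = 0.90 × 350 × 2170 = 683.6 kN.
Governing: min(424.3, 986.6, 710.6, 683.6) = 424.3 kN → bolt shear.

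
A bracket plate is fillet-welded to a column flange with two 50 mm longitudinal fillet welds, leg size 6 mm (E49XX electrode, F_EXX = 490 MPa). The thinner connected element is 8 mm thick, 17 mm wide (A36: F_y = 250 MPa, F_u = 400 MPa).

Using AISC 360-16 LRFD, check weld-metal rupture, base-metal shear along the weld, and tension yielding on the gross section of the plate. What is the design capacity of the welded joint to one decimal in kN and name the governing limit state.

30.6 kN (gross-section yield governs)

Weld metal: throat = 0.707×6 = 4.242 mm, L = 2×50 = 100 mm. φR_n = 0.75 × 0.6 × 490 × 4.242 × 100 = 93.5 kN.
Base metal shear (8 mm plate): yield φR_n = 1.0×0.6×250×8×100 = 120.0 kN; rupture φR_n = 0.75×0.6×400×8×100 = 144.0 kN; take 120.0 kN (yield).
Tension yield (gross): A_g = 17×8 = 136 mm². φR_n = 0.90 × 250 × 136 = 30.6 kN.
Governing: min(93.5, 120.0, 30.6) = 30.6 kN → gross-section yield.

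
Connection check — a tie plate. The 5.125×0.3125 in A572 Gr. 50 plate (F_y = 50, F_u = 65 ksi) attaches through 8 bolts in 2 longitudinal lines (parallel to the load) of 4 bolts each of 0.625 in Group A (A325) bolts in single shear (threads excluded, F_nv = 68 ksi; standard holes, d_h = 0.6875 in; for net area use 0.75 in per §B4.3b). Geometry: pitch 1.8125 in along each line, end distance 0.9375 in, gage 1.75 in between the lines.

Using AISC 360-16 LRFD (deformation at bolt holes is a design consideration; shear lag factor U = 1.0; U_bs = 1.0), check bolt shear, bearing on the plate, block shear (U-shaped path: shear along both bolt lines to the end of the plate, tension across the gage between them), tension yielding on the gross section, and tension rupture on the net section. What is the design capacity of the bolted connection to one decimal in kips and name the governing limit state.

55.2 kips (net-section rupture governs)

Bolt shear: A_b = π(0.625)²/4 = 0.3068 in². φR_n = 0.75 × 68 × 0.3068 × 8 × 1 = 125.2 kips.
Bearing (0.3125 in plate, F_u = 65 ksi): end bolts L_c = 0.9375 − 0.6875/2 = 0.59375, R_n = min(1.2×0.59375×0.3125×65, 2.4×0.625×0.3125×65) = 14.473 kips/bolt; interior L_c = 1.8125 − 0.6875 = 1.125, R_n = 27.422 kips/bolt. φR_n = 0.75 × (2×14.473 + 6×27.422) = 145.1 kips.
Block shear: shear path 2×[0.9375+3×1.8125] = 2×6.375 in, A_gv = 3.9844, A_nv = 2×(6.375 − 3.5×0.75)×0.3125 = 2.3438 in²; tension across gage: (1.75 − 1×0.75)×0.3125 = 0.3125 in². R_n = min(0.6×65×2.3438, 0.6×50×3.9844) + 1.0×65×0.3125 = min(91.408, 119.53) + 20.313 = 111.72 kips. φR_n = 0.75 × 111.72 = 83.8 kips.
Tension yield (gross): A_g = 5.125×0.3125 = 1.6016 in². φR_n = 0.90 × 50 × 1.6016 = 72.1 kips.
Tension rupture (net): A_n = (5.125 − 2×0.75)×0.3125 = 1.1328 in² (U = 1.0, A_e = A_n). φR_n = 0.75 × 65 × 1.1328 = 55.2 kips.
Governing: min(125.2, 145.1, 83.8, 72.1, 55.2) = 55.2 kips → net-section rupture.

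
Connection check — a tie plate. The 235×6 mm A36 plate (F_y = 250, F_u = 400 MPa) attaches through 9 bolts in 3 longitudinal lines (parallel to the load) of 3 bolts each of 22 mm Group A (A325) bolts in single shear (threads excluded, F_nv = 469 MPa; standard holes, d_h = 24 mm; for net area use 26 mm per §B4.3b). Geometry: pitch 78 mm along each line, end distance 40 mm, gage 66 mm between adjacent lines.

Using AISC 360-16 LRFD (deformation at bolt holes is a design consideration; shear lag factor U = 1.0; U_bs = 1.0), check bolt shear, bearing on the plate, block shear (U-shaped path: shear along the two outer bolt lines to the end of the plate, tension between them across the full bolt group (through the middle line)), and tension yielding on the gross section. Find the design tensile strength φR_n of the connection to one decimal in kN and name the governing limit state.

Bolt shear: A_b = π(22)²/4 = 380.13 mm². φR_n = 0.75 × 469 × 380.13 × 9 × 1 = 1203.4 kN.
Bearing (6 mm plate, F_u = 400 MPa): end bolts L_c = 40 − 24/2 = 28, R_n = min(1.2×28×6×400, 2.4×22×6×400) = 80.64 kN/bolt; interior L_c = 78 − 24 = 54, R_n = 126.72 kN/bolt. φR_n = 0.75 × (3×80.64 + 6×126.72) = 751.7 kN.
Block shear: shear path 2×[40+2×78] = 2×196 mm, A_gv = 2352, A_nv = 2×(196 − 2.5×26)×6 = 1572 mm²; tension across gage: (132 − 2×26)×6 = 480 mm². R_n = min(0.6×400×1572, 0.6×250×2352) + 1.0×400×480 = min(377.28, 352.8) + 192 = 544.8 kN. φR_n = 0.75 × 544.8 = 408.6 kN.
Tension yield (gross): A_g = 235×6 = 1410 mm². φR_n = 0.90 × 250 × 1410 = 317.3 kN.
Governing: min(1203.4, 751.7, 408.6, 317.3) = 317.3 kN → gross-section yield.

317.3 kN (gross-section yield governs)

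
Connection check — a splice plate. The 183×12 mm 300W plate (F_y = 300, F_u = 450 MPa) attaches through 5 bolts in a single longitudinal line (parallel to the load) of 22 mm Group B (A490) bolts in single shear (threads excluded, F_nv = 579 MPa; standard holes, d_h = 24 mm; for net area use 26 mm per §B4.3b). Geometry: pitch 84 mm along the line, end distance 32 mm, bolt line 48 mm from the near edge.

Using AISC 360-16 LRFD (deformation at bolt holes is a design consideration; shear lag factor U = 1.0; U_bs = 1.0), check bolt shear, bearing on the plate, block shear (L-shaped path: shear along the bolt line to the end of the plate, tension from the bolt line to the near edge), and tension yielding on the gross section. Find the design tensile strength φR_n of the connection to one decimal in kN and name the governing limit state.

Bolt shear: A_b = π(22)²/4 = 380.13 mm². φR_n = 0.75 × 579 × 380.13 × 5 × 1 = 825.4 kN.
Bearing (12 mm plate, F_u = 450 MPa): end bolts L_c = 32 − 24/2 = 20, R_n = min(1.2×20×12×450, 2.4×22×12×450) = 129.6 kN/bolt; interior L_c = 84 − 24 = 60, R_n = 285.12 kN/bolt. φR_n = 0.75 × (1×129.6 + 4×285.12) = 952.6 kN.
Block shear: shear path 1×[32+4×84] = 1×368 mm, A_gv = 4416, A_nv = 1×(368 − 4.5×26)×12 = 3012 mm²; tension to near edge: (48 − 0.5×26)×12 = 420 mm². R_n = min(0.6×450×3012, 0.6×300×4416) + 1.0×450×420 = min(813.24, 794.88) + 189 = 983.88 kN. φR_n = 0.75 × 983.88 = 737.9 kN.
Tension yield (gross): A_g = 183×12 = 2196 mm². φR_n = 0.90 × 300 × 2196 = 592.9 kN.
Governing: min(825.4, 952.6, 737.9, 592.9) = 592.9 kN → gross-section yield.

592.9 kN (gross-section yield governs)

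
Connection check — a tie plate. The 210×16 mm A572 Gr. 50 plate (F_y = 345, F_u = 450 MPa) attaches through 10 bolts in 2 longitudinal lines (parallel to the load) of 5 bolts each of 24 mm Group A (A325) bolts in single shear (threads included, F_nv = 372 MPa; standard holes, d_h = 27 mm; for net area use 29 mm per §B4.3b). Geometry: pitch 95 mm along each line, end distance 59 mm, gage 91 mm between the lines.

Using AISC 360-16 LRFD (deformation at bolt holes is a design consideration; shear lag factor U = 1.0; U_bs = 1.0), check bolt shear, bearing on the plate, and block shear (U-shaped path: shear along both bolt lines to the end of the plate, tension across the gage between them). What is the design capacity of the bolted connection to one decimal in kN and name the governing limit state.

Bolt shear: A_b = π(24)²/4 = 452.39 mm². φR_n = 0.75 × 372 × 452.39 × 10 × 1 = 1262.2 kN.
Bearing (16 mm plate, F_u = 450 MPa): end bolts L_c = 59 − 27/2 = 45.5, R_n = min(1.2×45.5×16×450, 2.4×24×16×450) = 393.12 kN/bolt; interior L_c = 95 − 27 = 68, R_n = 414.72 kN/bolt. φR_n = 0.75 × (2×393.12 + 8×414.72) = 3078.0 kN.
Block shear: shear path 2×[59+4×95] = 2×439 mm, A_gv = 14048, A_nv = 2×(439 − 4.5×29)×16 = 9872 mm²; tension across gage: (91 − 1×29)×16 = 992 mm². R_n = min(0.6×450×9872, 0.6×345×14048) + 1.0×450×992 = min(2665.4, 2907.9) + 446.4 = 3111.8 kN. φR_n = 0.75 × 3111.8 = 2333.9 kN.
Governing: min(1262.2, 3078.0, 2333.9) = 1262.2 kN → bolt shear.

1262.2 kN (bolt shear governs)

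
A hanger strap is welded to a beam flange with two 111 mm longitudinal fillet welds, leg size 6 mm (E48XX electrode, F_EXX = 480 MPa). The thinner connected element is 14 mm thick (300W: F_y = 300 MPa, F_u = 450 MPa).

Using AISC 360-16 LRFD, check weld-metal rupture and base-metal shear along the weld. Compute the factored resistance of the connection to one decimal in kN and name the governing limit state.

203.4 kN (weld metal governs)

Weld metal: throat = 0.707×6 = 4.242 mm, L = 2×111 = 222 mm. φR_n = 0.75 × 0.6 × 480 × 4.242 × 222 = 203.4 kN.
Base metal shear (14 mm plate): yield φR_n = 1.0×0.6×300×14×222 = 559.4 kN; rupture φR_n = 0.75×0.6×450×14×222 = 629.4 kN; take 559.4 kN (yield).
Governing: min(203.4, 559.4) = 203.4 kN → weld metal.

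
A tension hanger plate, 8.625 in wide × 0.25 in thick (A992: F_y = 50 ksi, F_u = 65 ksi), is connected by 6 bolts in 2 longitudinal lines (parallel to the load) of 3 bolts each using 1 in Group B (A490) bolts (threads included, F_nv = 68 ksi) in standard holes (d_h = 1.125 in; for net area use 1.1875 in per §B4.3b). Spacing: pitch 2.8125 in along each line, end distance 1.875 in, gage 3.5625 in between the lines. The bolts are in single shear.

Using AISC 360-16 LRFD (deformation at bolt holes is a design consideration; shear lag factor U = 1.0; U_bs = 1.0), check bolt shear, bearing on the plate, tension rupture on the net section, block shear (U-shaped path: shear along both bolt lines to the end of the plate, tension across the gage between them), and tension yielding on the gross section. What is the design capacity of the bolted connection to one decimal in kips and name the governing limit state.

76.2 kips (net-section rupture governs)

Bolt shear: A_b = π(1)²/4 = 0.7854 in². φR_n = 0.75 × 68 × 0.7854 × 6 × 1 = 240.3 kips.
Bearing (0.25 in plate, F_u = 65 ksi): end bolts L_c = 1.875 − 1.125/2 = 1.3125, R_n = min(1.2×1.3125×0.25×65, 2.4×1×0.25×65) = 25.594 kips/bolt; interior L_c = 2.8125 − 1.125 = 1.6875, R_n = 32.906 kips/bolt. φR_n = 0.75 × (2×25.594 + 4×32.906) = 137.1 kips.
Tension rupture (net): A_n = (8.625 − 2×1.1875)×0.25 = 1.5625 in² (U = 1.0, A_e = A_n). φR_n = 0.75 × 65 × 1.5625 = 76.2 kips.
Block shear: shear path 2×[1.875+2×2.8125] = 2×7.5 in, A_gv = 3.75, A_nv = 2×(7.5 − 2.5×1.1875)×0.25 = 2.2656 in²; tension across gage: (3.5625 − 1×1.1875)×0.25 = 0.59375 in². R_n = min(0.6×65×2.2656, 0.6×50×3.75) + 1.0×65×0.59375 = min(88.358, 112.5) + 38.594 = 126.95 kips. φR_n = 0.75 × 126.95 = 95.2 kips.
Tension yield (gross): A_g = 8.625×0.25 = 2.1563 in². φR_n = 0.90 × 50 × 2.1563 = 97.0 kips.
Governing: min(240.3, 137.1, 76.2, 95.2, 97.0) = 76.2 kips → net-section rupture.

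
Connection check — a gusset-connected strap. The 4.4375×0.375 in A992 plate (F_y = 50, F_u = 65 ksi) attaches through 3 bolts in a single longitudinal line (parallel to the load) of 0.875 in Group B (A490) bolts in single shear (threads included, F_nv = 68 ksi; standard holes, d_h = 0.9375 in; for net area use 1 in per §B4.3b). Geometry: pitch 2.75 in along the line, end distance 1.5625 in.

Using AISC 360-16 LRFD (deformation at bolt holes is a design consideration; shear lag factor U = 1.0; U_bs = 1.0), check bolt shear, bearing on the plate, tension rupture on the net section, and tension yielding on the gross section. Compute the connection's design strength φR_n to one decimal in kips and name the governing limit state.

62.8 kips (net-section rupture governs)

Bolt shear: A_b = π(0.875)²/4 = 0.60132 in². φR_n = 0.75 × 68 × 0.60132 × 3 × 1 = 92.0 kips.
Bearing (0.375 in plate, F_u = 65 ksi): end bolts L_c = 1.5625 − 0.9375/2 = 1.09375, R_n = min(1.2×1.09375×0.375×65, 2.4×0.875×0.375×65) = 31.992 kips/bolt; interior L_c = 2.75 − 0.9375 = 1.8125, R_n = 51.188 kips/bolt. φR_n = 0.75 × (1×31.992 + 2×51.188) = 100.8 kips.
Tension rupture (net): A_n = (4.4375 − 1×1)×0.375 = 1.2891 in² (U = 1.0, A_e = A_n). φR_n = 0.75 × 65 × 1.2891 = 62.8 kips.
Tension yield (gross): A_g = 4.4375×0.375 = 1.6641 in². φR_n = 0.90 × 50 × 1.6641 = 74.9 kips.
Governing: min(92.0, 100.8, 62.8, 74.9) = 62.8 kips → net-section rupture.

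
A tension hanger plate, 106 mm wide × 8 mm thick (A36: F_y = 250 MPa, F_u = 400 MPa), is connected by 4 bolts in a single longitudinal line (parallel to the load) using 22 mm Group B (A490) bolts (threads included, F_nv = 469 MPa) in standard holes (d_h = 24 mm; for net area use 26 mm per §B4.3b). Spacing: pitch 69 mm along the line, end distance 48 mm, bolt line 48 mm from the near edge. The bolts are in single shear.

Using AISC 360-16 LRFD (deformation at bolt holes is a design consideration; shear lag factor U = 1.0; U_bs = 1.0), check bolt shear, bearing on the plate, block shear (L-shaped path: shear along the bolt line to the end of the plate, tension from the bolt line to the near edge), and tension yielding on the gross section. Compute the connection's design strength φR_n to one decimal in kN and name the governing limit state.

190.8 kN (gross-section yield governs)

Bolt shear: A_b = π(22)²/4 = 380.13 mm². φR_n = 0.75 × 469 × 380.13 × 4 × 1 = 534.8 kN.
Bearing (8 mm plate, F_u = 400 MPa): end bolts L_c = 48 − 24/2 = 36, R_n = min(1.2×36×8×400, 2.4×22×8×400) = 138.24 kN/bolt; interior L_c = 69 − 24 = 45, R_n = 168.96 kN/bolt. φR_n = 0.75 × (1×138.24 + 3×168.96) = 483.8 kN.
Block shear: shear path 1×[48+3×69] = 1×255 mm, A_gv = 2040, A_nv = 1×(255 − 3.5×26)×8 = 1312 mm²; tension to near edge: (48 − 0.5×26)×8 = 280 mm². R_n = min(0.6×400×1312, 0.6×250×2040) + 1.0×400×280 = min(314.88, 306) + 112 = 418 kN. φR_n = 0.75 × 418 = 313.5 kN.
Tension yield (gross): A_g = 106×8 = 848 mm². φR_n = 0.90 × 250 × 848 = 190.8 kN.
Governing: min(534.8, 483.8, 313.5, 190.8) = 190.8 kN → gross-section yield.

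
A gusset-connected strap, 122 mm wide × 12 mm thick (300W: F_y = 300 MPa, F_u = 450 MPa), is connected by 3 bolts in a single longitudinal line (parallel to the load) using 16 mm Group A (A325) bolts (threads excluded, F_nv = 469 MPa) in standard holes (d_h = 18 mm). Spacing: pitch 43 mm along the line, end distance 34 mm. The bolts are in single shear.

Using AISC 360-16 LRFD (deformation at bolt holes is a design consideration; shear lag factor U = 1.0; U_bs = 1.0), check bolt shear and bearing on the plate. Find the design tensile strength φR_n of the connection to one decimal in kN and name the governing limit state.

212.2 kN (bolt shear governs)

Bolt shear: A_b = π(16)²/4 = 201.06 mm². φR_n = 0.75 × 469 × 201.06 × 3 × 1 = 212.2 kN.
Bearing (12 mm plate, F_u = 450 MPa): end bolts L_c = 34 − 18/2 = 25, R_n = min(1.2×25×12×450, 2.4×16×12×450) = 162 kN/bolt; interior L_c = 43 − 18 = 25, R_n = 162 kN/bolt. φR_n = 0.75 × (1×162 + 2×162) = 364.5 kN.
Governing: min(212.2, 364.5) = 212.2 kN → bolt shear.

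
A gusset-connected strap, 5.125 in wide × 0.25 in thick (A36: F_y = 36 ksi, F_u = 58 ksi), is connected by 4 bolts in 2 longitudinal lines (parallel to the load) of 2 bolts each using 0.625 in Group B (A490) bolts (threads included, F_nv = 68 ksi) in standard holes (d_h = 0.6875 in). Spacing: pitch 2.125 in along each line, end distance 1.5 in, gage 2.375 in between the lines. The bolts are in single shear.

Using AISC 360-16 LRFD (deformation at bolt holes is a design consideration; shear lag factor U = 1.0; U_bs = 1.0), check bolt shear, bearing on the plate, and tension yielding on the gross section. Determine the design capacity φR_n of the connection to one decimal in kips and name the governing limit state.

41.5 kips (gross-section yield governs)

Bolt shear: A_b = π(0.625)²/4 = 0.3068 in². φR_n = 0.75 × 68 × 0.3068 × 4 × 1 = 62.6 kips.
Bearing (0.25 in plate, F_u = 58 ksi): end bolts L_c = 1.5 − 0.6875/2 = 1.15625, R_n = min(1.2×1.15625×0.25×58, 2.4×0.625×0.25×58) = 20.119 kips/bolt; interior L_c = 2.125 − 0.6875 = 1.4375, R_n = 21.75 kips/bolt. φR_n = 0.75 × (2×20.119 + 2×21.75) = 62.8 kips.
Tension yield (gross): A_g = 5.125×0.25 = 1.2813 in². φR_n = 0.90 × 36 × 1.2813 = 41.5 kips.
Governing: min(62.6, 62.8, 41.5) = 41.5 kips → gross-section yield.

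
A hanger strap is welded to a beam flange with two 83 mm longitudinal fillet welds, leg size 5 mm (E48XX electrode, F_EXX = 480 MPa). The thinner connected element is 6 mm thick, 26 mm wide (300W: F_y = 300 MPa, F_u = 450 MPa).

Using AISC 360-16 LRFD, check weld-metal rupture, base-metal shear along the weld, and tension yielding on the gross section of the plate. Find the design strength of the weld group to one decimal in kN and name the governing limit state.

42.1 kN (gross-section yield governs)

Weld metal: throat = 0.707×5 = 3.535 mm, L = 2×83 = 166 mm. φR_n = 0.75 × 0.6 × 480 × 3.535 × 166 = 126.8 kN.
Base metal shear (6 mm plate): yield φR_n = 1.0×0.6×300×6×166 = 179.3 kN; rupture φR_n = 0.75×0.6×450×6×166 = 201.7 kN; take 179.3 kN (yield).
Tension yield (gross): A_g = 26×6 = 156 mm². φR_n = 0.90 × 300 × 156 = 42.1 kN.
Governing: min(126.8, 179.3, 42.1) = 42.1 kN → gross-section yield.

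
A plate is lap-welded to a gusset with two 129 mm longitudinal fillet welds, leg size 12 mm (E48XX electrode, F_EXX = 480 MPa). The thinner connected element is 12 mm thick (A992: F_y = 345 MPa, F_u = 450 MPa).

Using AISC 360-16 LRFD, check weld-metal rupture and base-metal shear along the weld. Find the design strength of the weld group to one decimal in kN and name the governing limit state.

Weld metal: throat = 0.707×12 = 8.484 mm, L = 2×129 = 258 mm. φR_n = 0.75 × 0.6 × 480 × 8.484 × 258 = 472.8 kN.
Base metal shear (12 mm plate): yield φR_n = 1.0×0.6×345×12×258 = 640.9 kN; rupture φR_n = 0.75×0.6×450×12×258 = 626.9 kN; take 626.9 kN (rupture).
Governing: min(472.8, 626.9) = 472.8 kN → weld metal.

472.8 kN (weld metal governs)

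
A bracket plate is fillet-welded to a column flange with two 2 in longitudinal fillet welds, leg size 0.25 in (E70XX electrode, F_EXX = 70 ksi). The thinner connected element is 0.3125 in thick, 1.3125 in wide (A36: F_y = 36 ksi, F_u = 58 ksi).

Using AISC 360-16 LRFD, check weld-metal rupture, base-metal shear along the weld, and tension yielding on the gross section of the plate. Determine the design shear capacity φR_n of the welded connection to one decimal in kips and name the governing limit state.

13.3 kips (gross-section yield governs)

Weld metal: throat = 0.707×0.25 = 0.17675 in, L = 2×2 = 4 in. φR_n = 0.75 × 0.6 × 70 × 0.17675 × 4 = 22.3 kips.
Base metal shear (0.3125 in plate): yield φR_n = 1.0×0.6×36×0.3125×4 = 27.0 kips; rupture φR_n = 0.75×0.6×58×0.3125×4 = 32.6 kips; take 27.0 kips (yield).
Tension yield (gross): A_g = 1.3125×0.3125 = 0.41016 in². φR_n = 0.90 × 36 × 0.41016 = 13.3 kips.
Governing: min(22.3, 27.0, 13.3) = 13.3 kips → gross-section yield.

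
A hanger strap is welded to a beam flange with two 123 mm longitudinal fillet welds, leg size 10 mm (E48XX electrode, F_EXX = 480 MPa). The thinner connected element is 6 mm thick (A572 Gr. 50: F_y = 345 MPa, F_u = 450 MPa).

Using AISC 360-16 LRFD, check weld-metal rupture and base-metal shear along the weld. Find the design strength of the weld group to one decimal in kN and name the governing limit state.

Weld metal: throat = 0.707×10 = 7.07 mm, L = 2×123 = 246 mm. φR_n = 0.75 × 0.6 × 480 × 7.07 × 246 = 375.7 kN.
Base metal shear (6 mm plate): yield φR_n = 1.0×0.6×345×6×246 = 305.5 kN; rupture φR_n = 0.75×0.6×450×6×246 = 298.9 kN; take 298.9 kN (rupture).
Governing: min(375.7, 298.9) = 298.9 kN → base-metal shear.

298.9 kN (base-metal shear governs)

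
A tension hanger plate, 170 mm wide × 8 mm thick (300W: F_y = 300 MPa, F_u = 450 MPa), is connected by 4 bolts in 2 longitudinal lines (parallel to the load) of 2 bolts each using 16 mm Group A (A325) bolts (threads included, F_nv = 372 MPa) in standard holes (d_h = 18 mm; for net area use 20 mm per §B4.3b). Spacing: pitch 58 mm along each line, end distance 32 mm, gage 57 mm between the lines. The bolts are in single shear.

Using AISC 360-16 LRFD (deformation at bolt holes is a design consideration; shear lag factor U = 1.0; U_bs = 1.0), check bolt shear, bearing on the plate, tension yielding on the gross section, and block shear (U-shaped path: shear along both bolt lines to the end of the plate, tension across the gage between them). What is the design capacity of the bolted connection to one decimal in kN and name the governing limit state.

224.4 kN (bolt shear governs)

Bolt shear: A_b = π(16)²/4 = 201.06 mm². φR_n = 0.75 × 372 × 201.06 × 4 × 1 = 224.4 kN.
Bearing (8 mm plate, F_u = 450 MPa): end bolts L_c = 32 − 18/2 = 23, R_n = min(1.2×23×8×450, 2.4×16×8×450) = 99.36 kN/bolt; interior L_c = 58 − 18 = 40, R_n = 138.24 kN/bolt. φR_n = 0.75 × (2×99.36 + 2×138.24) = 356.4 kN.
Tension yield (gross): A_g = 170×8 = 1360 mm². φR_n = 0.90 × 300 × 1360 = 367.2 kN.
Block shear: shear path 2×[32+1×58] = 2×90 mm, A_gv = 1440, A_nv = 2×(90 − 1.5×20)×8 = 960 mm²; tension across gage: (57 − 1×20)×8 = 296 mm². R_n = min(0.6×450×960, 0.6×300×1440) + 1.0×450×296 = min(259.2, 259.2) + 133.2 = 392.4 kN. φR_n = 0.75 × 392.4 = 294.3 kN.
Governing: min(224.4, 356.4, 367.2, 294.3) = 224.4 kN → bolt shear.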